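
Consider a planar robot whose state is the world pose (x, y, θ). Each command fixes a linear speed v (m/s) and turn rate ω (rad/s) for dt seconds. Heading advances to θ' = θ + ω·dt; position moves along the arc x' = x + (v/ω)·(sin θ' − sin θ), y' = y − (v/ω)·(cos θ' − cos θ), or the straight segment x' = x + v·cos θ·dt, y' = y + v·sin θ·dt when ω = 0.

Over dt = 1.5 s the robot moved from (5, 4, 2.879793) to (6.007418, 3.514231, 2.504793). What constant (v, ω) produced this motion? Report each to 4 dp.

v = -0.7500, ω = -0.2500

Δθ = 2.504793 − 2.879793 = -0.375000
ω = Δθ/dt = -0.375000/1.5 = -0.2500
R = Δx/(sin θ' − sin θ) = 3.0000
v = R·ω = 3.0000·-0.2500 = -0.7500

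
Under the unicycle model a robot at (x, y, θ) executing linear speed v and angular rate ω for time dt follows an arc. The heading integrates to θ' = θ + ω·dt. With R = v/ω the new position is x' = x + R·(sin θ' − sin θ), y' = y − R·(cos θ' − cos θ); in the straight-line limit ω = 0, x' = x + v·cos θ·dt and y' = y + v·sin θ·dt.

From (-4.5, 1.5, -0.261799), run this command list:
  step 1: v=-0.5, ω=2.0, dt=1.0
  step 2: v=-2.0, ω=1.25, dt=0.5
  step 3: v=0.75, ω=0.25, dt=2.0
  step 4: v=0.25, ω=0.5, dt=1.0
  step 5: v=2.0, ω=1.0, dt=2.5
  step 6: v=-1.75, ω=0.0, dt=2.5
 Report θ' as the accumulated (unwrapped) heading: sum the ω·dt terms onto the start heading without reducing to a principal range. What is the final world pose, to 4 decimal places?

(-10.2570, -0.8938, 5.8632)

step 1: θ'=1.7382 (R=-0.2500) → pose (-4.8112, 1.2169, 1.7382)
step 2: θ'=2.3632 (R=-1.6000) → pose (-4.3570, 0.3442, 2.3632)
step 3: θ'=2.8632 (R=3.0000) → pose (-5.6390, 1.0926, 2.8632)
step 4: θ'=3.3632 (R=0.5000) → pose (-5.8863, 1.0996, 3.3632)
step 5: θ'=5.8632 (R=2.0000) → pose (-6.2622, -2.6777, 5.8632)
step 6: θ'=5.8632 (straight) → pose (-10.2570, -0.8938, 5.8632)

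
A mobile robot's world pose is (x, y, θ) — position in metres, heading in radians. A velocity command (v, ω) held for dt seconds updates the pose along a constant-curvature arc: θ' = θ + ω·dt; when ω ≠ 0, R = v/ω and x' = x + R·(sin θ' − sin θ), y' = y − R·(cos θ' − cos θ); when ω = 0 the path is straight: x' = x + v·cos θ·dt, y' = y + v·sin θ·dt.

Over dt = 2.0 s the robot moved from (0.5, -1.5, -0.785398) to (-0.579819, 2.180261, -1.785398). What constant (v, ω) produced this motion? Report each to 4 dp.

Δθ = -1.785398 − -0.785398 = -1.000000
ω = Δθ/dt = -1.000000/2.0 = -0.5000
R = −Δy/(cos θ' − cos θ) = 4.0000
v = R·ω = 4.0000·-0.5000 = -2.0000

v = -2.0000, ω = -0.5000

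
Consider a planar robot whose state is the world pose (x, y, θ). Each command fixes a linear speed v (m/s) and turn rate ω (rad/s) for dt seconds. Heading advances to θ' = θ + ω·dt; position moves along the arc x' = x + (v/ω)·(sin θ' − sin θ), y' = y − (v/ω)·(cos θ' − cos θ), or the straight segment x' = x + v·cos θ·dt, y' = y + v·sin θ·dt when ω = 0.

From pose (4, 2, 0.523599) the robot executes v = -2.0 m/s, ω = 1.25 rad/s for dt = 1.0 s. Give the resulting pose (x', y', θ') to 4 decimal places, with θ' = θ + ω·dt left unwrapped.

θ' = 0.5236 + 1.25·1.0 = 1.7736
R = v/ω = -2.0/1.25 = -1.6000
x' = 4 + -1.6000·(sin 1.7736 − sin 0.5236) = 3.2328
y' = 2 − -1.6000·(cos 1.7736 − cos 0.5236) = 0.2921

(3.2328, 0.2921, 1.7736)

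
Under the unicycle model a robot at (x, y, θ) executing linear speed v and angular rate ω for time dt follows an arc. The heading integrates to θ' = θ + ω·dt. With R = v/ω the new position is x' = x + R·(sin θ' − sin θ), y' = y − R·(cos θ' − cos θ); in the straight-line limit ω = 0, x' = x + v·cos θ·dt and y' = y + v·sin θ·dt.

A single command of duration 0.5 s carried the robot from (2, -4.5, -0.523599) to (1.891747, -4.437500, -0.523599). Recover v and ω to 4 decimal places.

v = -0.2500, ω = 0.0000

Δθ = -0.523599 − -0.523599 = 0.000000
ω = Δθ/dt = 0.000000/0.5 = 0.0000
ω = 0 → v = (Δx·cos θ + Δy·sin θ)/dt = -0.2500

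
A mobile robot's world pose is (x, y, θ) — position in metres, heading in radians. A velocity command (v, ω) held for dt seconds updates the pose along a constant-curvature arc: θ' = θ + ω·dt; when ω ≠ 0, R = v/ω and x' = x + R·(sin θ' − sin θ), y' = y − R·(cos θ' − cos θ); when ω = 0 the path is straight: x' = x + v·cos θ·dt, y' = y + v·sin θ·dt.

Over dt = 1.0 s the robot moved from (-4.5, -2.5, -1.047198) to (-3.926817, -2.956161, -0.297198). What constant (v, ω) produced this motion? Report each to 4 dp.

Δθ = -0.297198 − -1.047198 = 0.750000
ω = Δθ/dt = 0.750000/1.0 = 0.7500
R = Δx/(sin θ' − sin θ) = 1.0000
v = R·ω = 1.0000·0.7500 = 0.7500

v = 0.7500, ω = 0.7500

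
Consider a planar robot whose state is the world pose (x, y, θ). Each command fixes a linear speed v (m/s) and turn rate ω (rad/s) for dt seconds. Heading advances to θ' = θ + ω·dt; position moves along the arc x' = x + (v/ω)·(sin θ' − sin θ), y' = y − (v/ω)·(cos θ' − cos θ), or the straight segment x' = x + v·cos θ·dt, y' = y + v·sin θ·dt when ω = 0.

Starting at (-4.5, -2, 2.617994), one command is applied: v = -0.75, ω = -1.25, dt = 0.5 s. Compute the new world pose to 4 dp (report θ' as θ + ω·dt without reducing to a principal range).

(-4.2527, -2.2738, 1.9930)

θ' = 2.6180 + -1.25·0.5 = 1.9930
R = v/ω = -0.75/-1.25 = 0.6000
x' = -4.5 + 0.6000·(sin 1.9930 − sin 2.6180) = -4.2527
y' = -2 − 0.6000·(cos 1.9930 − cos 2.6180) = -2.2738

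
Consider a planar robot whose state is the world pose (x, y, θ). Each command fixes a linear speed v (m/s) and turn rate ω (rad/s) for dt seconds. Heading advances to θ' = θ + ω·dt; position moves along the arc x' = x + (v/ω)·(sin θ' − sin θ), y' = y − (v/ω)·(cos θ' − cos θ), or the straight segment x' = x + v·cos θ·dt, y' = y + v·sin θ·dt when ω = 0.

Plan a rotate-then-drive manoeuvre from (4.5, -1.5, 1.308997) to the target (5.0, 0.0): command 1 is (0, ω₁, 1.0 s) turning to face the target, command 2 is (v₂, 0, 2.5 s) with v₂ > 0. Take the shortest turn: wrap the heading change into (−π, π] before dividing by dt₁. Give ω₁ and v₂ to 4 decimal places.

ω₁ = -0.0600, v₂ = 0.6325

heading to target = atan2(0−-1.5, 5−4.5) = 1.2490
Δθ = wrap(1.2490 − 1.3090) = -0.0600; ω₁ = Δθ/dt₁ = -0.0600
distance = √((5−4.5)² + (0−-1.5)²) = 1.5811; v₂ = distance/dt₂ = 0.6325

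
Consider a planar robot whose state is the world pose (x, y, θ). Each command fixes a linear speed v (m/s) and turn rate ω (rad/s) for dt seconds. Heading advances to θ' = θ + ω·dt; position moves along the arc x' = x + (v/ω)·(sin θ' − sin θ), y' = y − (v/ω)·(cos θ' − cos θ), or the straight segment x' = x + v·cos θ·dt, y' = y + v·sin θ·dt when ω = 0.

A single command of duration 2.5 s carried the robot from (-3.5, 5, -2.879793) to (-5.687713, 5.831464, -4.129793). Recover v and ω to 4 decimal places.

Δθ = -4.129793 − -2.879793 = -1.250000
ω = Δθ/dt = -1.250000/2.5 = -0.5000
R = Δx/(sin θ' − sin θ) = -2.0000
v = R·ω = -2.0000·-0.5000 = 1.0000

v = 1.0000, ω = -0.5000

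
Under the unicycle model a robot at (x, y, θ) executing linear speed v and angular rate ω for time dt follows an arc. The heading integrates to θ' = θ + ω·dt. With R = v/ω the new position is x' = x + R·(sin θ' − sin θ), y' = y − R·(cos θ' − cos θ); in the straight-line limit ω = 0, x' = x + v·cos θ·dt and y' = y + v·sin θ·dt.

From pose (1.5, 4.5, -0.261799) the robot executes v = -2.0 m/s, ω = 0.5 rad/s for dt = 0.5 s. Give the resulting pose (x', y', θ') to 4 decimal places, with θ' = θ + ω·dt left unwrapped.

(0.5119, 4.6360, -0.0118)

θ' = -0.2618 + 0.5·0.5 = -0.0118
R = v/ω = -2.0/0.5 = -4.0000
x' = 1.5 + -4.0000·(sin -0.0118 − sin -0.2618) = 0.5119
y' = 4.5 − -4.0000·(cos -0.0118 − cos -0.2618) = 4.6360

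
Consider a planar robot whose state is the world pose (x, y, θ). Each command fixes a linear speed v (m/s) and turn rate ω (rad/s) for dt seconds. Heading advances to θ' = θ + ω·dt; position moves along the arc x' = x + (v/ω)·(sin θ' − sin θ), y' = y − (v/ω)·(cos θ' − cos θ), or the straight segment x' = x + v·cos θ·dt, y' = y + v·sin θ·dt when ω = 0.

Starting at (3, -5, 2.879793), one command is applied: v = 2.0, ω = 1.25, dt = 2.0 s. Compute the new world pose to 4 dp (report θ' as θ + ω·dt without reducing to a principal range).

θ' = 2.8798 + 1.25·2.0 = 5.3798
R = v/ω = 2.0/1.25 = 1.6000
x' = 3 + 1.6000·(sin 5.3798 − sin 2.8798) = 1.3292
y' = -5 − 1.6000·(cos 5.3798 − cos 2.8798) = -7.5358

(1.3292, -7.5358, 5.3798)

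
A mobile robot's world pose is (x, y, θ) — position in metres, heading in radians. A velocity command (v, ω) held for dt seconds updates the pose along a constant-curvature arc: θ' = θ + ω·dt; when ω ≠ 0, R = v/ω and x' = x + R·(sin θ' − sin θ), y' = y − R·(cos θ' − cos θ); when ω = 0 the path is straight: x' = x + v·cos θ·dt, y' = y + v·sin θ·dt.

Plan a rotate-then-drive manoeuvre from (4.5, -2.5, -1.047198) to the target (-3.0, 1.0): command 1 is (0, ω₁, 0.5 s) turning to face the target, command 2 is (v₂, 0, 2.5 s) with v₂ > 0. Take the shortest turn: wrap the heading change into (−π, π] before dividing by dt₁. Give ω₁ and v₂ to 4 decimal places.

heading to target = atan2(1−-2.5, -3−4.5) = 2.7050
Δθ = wrap(2.7050 − -1.0472) = -2.5310; ω₁ = Δθ/dt₁ = -5.0620
distance = √((-3−4.5)² + (1−-2.5)²) = 8.2765; v₂ = distance/dt₂ = 3.3106

ω₁ = -5.0620, v₂ = 3.3106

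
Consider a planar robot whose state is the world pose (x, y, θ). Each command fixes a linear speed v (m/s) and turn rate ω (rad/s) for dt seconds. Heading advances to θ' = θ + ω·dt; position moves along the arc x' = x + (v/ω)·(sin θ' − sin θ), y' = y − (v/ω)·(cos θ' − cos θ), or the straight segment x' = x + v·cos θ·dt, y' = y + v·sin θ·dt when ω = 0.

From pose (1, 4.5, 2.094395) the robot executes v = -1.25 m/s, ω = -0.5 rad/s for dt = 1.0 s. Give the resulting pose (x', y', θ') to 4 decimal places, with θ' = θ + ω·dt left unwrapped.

(1.3342, 3.3090, 1.5944)

θ' = 2.0944 + -0.5·1.0 = 1.5944
R = v/ω = -1.25/-0.5 = 2.5000
x' = 1 + 2.5000·(sin 1.5944 − sin 2.0944) = 1.3342
y' = 4.5 − 2.5000·(cos 1.5944 − cos 2.0944) = 3.3090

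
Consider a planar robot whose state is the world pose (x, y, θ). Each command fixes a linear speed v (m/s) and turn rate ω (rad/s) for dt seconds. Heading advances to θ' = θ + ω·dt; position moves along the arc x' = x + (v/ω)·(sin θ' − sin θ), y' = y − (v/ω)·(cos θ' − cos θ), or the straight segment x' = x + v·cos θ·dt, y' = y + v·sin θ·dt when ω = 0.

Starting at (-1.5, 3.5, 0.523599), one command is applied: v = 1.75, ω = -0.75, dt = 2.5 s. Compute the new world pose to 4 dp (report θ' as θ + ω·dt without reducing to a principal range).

θ' = 0.5236 + -0.75·2.5 = -1.3514
R = v/ω = 1.75/-0.75 = -2.3333
x' = -1.5 + -2.3333·(sin -1.3514 − sin 0.5236) = 1.9441
y' = 3.5 − -2.3333·(cos -1.3514 − cos 0.5236) = 1.9871

(1.9441, 1.9871, -1.3514)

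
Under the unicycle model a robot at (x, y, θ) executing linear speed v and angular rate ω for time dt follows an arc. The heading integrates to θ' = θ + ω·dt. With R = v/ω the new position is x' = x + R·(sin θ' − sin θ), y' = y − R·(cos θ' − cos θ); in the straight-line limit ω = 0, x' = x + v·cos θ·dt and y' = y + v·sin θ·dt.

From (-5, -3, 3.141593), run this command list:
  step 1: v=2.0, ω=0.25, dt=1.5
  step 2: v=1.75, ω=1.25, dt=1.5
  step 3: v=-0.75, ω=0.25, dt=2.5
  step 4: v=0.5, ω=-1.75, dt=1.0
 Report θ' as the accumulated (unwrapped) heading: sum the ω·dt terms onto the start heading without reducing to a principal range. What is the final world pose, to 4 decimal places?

step 1: θ'=3.5166 (R=8.0000) → pose (-7.9302, -3.5559, 3.5166)
step 2: θ'=5.3916 (R=1.4000) → pose (-8.5067, -5.7381, 5.3916)
step 3: θ'=6.0166 (R=-3.0000) → pose (-10.0506, -4.7286, 6.0166)
step 4: θ'=4.2666 (R=-0.2857) → pose (-9.8681, -5.1274, 4.2666)

(-9.8681, -5.1274, 4.2666)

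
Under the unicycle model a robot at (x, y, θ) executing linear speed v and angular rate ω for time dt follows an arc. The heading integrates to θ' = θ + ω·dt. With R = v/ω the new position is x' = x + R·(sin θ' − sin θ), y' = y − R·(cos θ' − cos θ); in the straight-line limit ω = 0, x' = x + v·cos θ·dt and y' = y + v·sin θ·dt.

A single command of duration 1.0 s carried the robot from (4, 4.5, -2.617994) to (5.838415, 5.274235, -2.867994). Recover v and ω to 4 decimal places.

Δθ = -2.867994 − -2.617994 = -0.250000
ω = Δθ/dt = -0.250000/1.0 = -0.2500
R = Δx/(sin θ' − sin θ) = 8.0000
v = R·ω = 8.0000·-0.2500 = -2.0000

v = -2.0000, ω = -0.2500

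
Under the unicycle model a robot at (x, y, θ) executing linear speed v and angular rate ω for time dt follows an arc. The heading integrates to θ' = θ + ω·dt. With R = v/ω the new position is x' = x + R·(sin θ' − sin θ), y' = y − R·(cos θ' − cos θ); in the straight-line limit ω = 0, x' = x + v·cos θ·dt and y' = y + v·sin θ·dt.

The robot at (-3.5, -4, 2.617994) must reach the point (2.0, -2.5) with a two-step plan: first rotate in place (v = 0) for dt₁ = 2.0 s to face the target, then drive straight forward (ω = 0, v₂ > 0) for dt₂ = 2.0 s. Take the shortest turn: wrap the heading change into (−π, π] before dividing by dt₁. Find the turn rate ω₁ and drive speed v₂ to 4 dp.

heading to target = atan2(-2.5−-4, 2−-3.5) = 0.2663
Δθ = wrap(0.2663 − 2.6180) = -2.3517; ω₁ = Δθ/dt₁ = -1.1759
distance = √((2−-3.5)² + (-2.5−-4)²) = 5.7009; v₂ = distance/dt₂ = 2.8504

ω₁ = -1.1759, v₂ = 2.8504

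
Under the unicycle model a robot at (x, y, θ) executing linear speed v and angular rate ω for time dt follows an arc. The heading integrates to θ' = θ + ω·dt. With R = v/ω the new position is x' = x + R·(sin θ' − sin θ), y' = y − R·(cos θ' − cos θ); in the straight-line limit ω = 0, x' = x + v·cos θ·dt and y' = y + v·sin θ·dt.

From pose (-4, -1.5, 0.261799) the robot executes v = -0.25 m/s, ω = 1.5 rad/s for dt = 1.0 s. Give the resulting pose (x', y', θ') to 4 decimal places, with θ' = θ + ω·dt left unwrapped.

θ' = 0.2618 + 1.5·1.0 = 1.7618
R = v/ω = -0.25/1.5 = -0.1667
x' = -4 + -0.1667·(sin 1.7618 − sin 0.2618) = -4.1205
y' = -1.5 − -0.1667·(cos 1.7618 − cos 0.2618) = -1.6926

(-4.1205, -1.6926, 1.7618)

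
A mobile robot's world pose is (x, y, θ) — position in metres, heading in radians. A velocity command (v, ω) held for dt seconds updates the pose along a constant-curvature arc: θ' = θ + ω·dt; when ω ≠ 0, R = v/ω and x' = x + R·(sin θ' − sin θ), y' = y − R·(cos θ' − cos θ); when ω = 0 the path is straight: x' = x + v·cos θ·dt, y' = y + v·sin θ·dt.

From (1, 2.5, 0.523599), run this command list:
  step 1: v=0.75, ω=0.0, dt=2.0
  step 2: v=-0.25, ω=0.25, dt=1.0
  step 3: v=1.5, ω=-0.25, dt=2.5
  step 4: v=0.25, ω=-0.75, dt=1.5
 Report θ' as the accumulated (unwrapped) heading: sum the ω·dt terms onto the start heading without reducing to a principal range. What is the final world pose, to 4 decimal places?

(5.7298, 4.5979, -0.9764)

step 1: θ'=0.5236 (straight) → pose (2.2990, 3.2500, 0.5236)
step 2: θ'=0.7736 (R=-1.0000) → pose (2.1003, 3.0994, 0.7736)
step 3: θ'=0.1486 (R=-6.0000) → pose (5.4043, 4.7408, 0.1486)
step 4: θ'=-0.9764 (R=-0.3333) → pose (5.7298, 4.5979, -0.9764)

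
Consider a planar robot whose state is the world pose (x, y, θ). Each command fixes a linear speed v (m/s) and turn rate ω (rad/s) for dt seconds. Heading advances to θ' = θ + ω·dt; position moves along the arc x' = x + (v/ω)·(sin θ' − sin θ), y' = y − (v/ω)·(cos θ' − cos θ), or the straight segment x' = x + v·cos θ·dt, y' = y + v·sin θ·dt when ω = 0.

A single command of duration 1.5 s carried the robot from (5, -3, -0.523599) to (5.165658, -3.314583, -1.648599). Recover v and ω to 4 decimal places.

Δθ = -1.648599 − -0.523599 = -1.125000
ω = Δθ/dt = -1.125000/1.5 = -0.7500
R = −Δy/(cos θ' − cos θ) = -0.3333
v = R·ω = -0.3333·-0.7500 = 0.2500

v = 0.2500, ω = -0.7500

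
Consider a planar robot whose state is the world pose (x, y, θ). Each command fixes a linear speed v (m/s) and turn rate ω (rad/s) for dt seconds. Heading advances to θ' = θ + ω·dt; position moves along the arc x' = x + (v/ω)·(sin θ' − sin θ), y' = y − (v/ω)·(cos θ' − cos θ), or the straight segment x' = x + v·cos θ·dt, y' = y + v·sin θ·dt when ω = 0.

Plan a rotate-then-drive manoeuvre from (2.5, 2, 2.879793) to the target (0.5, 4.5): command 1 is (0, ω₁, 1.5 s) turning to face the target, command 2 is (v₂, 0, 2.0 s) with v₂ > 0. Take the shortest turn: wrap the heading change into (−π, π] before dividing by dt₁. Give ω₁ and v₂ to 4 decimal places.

heading to target = atan2(4.5−2, 0.5−2.5) = 2.2455
Δθ = wrap(2.2455 − 2.8798) = -0.6343; ω₁ = Δθ/dt₁ = -0.4228
distance = √((0.5−2.5)² + (4.5−2)²) = 3.2016; v₂ = distance/dt₂ = 1.6008

ω₁ = -0.4228, v₂ = 1.6008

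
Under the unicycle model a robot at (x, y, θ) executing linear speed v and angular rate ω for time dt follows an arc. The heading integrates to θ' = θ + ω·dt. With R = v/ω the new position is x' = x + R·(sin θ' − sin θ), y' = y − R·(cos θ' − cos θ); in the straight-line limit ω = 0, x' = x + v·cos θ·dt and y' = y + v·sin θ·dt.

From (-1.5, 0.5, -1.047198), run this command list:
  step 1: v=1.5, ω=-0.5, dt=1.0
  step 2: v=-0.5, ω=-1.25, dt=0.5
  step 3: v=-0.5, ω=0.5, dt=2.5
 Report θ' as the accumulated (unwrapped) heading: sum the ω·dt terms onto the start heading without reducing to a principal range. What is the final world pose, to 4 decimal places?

step 1: θ'=-1.5472 (R=-3.0000) → pose (-1.0989, -0.9292, -1.5472)
step 2: θ'=-2.1722 (R=0.4000) → pose (-1.0288, -0.6935, -2.1722)
step 3: θ'=-0.9222 (R=-1.0000) → pose (-1.0565, 0.4764, -0.9222)

(-1.0565, 0.4764, -0.9222)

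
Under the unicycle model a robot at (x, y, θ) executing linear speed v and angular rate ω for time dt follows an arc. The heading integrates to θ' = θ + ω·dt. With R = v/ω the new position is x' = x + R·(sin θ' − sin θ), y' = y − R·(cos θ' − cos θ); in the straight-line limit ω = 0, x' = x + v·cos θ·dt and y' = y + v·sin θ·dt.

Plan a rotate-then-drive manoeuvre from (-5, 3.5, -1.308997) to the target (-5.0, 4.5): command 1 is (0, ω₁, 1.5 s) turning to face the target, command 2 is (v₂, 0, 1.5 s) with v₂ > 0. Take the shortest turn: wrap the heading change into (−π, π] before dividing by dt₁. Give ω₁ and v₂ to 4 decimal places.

ω₁ = 1.9199, v₂ = 0.6667

heading to target = atan2(4.5−3.5, -5−-5) = 1.5708
Δθ = wrap(1.5708 − -1.3090) = 2.8798; ω₁ = Δθ/dt₁ = 1.9199
distance = √((-5−-5)² + (4.5−3.5)²) = 1.0000; v₂ = distance/dt₂ = 0.6667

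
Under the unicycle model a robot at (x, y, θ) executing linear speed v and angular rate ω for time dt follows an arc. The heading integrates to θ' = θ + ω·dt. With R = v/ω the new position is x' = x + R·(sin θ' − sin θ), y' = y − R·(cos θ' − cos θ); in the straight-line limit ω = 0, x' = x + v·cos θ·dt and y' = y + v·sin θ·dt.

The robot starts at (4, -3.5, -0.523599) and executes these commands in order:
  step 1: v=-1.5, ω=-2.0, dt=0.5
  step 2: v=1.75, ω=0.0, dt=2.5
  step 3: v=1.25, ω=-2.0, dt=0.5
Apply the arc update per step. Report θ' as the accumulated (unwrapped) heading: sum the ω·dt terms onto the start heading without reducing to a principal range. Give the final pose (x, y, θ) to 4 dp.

(3.5701, -7.7949, -2.5236)

step 1: θ'=-1.5236 (R=0.7500) → pose (3.6258, -2.8859, -1.5236)
step 2: θ'=-1.5236 (straight) → pose (3.8322, -7.2560, -1.5236)
step 3: θ'=-2.5236 (R=-0.6250) → pose (3.5701, -7.7949, -2.5236)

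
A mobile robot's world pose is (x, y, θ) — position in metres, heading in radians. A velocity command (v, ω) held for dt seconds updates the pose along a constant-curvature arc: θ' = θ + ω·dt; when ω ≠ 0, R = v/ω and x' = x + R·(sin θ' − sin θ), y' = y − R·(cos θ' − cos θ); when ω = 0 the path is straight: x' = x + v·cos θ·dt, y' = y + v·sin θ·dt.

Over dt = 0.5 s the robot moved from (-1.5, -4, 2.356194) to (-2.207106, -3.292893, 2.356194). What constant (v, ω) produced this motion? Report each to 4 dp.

Δθ = 2.356194 − 2.356194 = 0.000000
ω = Δθ/dt = 0.000000/0.5 = 0.0000
ω = 0 → v = (Δx·cos θ + Δy·sin θ)/dt = 2.0000

v = 2.0000, ω = 0.0000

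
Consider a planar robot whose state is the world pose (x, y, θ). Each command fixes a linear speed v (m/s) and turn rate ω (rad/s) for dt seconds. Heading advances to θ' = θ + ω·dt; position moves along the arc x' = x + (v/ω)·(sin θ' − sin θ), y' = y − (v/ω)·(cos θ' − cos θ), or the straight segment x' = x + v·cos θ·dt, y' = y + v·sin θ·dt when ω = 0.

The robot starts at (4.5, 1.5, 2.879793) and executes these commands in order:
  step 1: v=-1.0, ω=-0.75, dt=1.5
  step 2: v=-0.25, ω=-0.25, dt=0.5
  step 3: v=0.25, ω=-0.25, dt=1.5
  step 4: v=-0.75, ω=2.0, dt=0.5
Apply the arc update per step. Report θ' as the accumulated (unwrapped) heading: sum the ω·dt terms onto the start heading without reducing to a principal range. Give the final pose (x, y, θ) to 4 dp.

(5.5944, 0.3483, 2.2548)

step 1: θ'=1.7548 (R=1.3333) → pose (5.4657, 0.4560, 1.7548)
step 2: θ'=1.6298 (R=1.0000) → pose (5.4809, 0.3320, 1.6298)
step 3: θ'=1.2548 (R=-1.0000) → pose (5.5286, 0.7018, 1.2548)
step 4: θ'=2.2548 (R=-0.3750) → pose (5.5944, 0.3483, 2.2548)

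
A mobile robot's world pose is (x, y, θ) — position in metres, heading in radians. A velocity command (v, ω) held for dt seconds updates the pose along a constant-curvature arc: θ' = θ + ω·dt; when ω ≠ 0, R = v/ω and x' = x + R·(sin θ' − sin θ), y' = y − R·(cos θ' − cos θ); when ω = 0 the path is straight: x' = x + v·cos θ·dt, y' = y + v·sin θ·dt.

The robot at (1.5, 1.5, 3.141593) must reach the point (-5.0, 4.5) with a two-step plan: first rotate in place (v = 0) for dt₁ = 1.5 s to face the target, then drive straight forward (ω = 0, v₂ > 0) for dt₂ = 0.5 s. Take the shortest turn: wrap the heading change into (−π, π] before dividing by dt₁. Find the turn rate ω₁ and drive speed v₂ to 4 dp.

ω₁ = -0.2883, v₂ = 14.3178

heading to target = atan2(4.5−1.5, -5−1.5) = 2.7092
Δθ = wrap(2.7092 − 3.1416) = -0.4324; ω₁ = Δθ/dt₁ = -0.2883
distance = √((-5−1.5)² + (4.5−1.5)²) = 7.1589; v₂ = distance/dt₂ = 14.3178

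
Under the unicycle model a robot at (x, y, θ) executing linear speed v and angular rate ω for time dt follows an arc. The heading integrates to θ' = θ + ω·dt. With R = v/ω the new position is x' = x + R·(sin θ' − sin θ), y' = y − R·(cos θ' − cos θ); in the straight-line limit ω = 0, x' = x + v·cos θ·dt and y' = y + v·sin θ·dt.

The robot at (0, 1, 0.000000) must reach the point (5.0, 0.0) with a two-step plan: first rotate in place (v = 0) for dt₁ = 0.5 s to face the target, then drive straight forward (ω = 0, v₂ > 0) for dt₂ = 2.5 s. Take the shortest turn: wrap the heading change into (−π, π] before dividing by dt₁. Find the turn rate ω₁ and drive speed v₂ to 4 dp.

ω₁ = -0.3948, v₂ = 2.0396

heading to target = atan2(0−1, 5−0) = -0.1974
Δθ = wrap(-0.1974 − 0.0000) = -0.1974; ω₁ = Δθ/dt₁ = -0.3948
distance = √((5−0)² + (0−1)²) = 5.0990; v₂ = distance/dt₂ = 2.0396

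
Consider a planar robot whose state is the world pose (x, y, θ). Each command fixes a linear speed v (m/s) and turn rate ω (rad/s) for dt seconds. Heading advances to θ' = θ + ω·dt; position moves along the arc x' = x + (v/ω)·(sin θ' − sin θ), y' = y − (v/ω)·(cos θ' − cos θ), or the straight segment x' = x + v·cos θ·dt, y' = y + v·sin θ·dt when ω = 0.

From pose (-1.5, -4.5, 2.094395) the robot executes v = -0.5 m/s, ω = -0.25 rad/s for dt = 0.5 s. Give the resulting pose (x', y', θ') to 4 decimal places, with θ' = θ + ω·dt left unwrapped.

(-1.3888, -4.7237, 1.9694)

θ' = 2.0944 + -0.25·0.5 = 1.9694
R = v/ω = -0.5/-0.25 = 2.0000
x' = -1.5 + 2.0000·(sin 1.9694 − sin 2.0944) = -1.3888
y' = -4.5 − 2.0000·(cos 1.9694 − cos 2.0944) = -4.7237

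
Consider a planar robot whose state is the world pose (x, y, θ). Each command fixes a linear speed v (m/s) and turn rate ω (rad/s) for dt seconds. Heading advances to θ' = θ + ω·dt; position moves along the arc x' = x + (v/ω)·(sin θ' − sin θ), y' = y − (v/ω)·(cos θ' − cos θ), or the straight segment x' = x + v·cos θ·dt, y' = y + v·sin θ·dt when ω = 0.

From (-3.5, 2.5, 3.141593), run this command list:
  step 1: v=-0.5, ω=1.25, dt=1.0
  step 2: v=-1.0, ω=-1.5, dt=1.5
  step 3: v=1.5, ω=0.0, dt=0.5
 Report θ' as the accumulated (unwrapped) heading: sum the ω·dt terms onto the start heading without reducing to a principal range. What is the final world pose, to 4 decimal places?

step 1: θ'=4.3916 (R=-0.4000) → pose (-3.1204, 2.7739, 4.3916)
step 2: θ'=2.1416 (R=0.6667) → pose (-1.9268, 2.9239, 2.1416)
step 3: θ'=2.1416 (straight) → pose (-2.3320, 3.5550, 2.1416)

(-2.3320, 3.5550, 2.1416)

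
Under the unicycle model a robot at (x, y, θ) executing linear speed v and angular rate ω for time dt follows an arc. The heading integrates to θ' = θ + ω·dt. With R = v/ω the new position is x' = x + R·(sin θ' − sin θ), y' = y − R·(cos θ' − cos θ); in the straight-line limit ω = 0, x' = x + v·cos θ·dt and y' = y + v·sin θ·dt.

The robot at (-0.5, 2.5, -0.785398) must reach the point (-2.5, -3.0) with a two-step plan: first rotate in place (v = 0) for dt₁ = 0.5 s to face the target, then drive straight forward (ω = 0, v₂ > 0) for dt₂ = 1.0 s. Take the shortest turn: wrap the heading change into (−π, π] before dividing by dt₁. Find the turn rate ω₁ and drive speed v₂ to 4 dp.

heading to target = atan2(-3−2.5, -2.5−-0.5) = -1.9196
Δθ = wrap(-1.9196 − -0.7854) = -1.1342; ω₁ = Δθ/dt₁ = -2.2683
distance = √((-2.5−-0.5)² + (-3−2.5)²) = 5.8523; v₂ = distance/dt₂ = 5.8523

ω₁ = -2.2683, v₂ = 5.8523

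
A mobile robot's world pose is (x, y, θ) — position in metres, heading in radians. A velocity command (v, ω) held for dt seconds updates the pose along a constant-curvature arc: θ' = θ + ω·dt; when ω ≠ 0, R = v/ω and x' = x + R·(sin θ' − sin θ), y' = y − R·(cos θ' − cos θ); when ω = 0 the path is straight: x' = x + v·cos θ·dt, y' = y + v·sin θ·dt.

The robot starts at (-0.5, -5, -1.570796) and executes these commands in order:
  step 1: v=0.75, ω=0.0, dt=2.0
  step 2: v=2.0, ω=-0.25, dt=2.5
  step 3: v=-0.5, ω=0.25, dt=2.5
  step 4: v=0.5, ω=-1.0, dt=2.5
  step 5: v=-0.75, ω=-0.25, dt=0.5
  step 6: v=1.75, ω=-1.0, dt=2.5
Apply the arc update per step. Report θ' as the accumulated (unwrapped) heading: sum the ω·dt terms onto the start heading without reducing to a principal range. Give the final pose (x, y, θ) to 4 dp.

(-0.1063, -8.1560, -6.6958)

step 1: θ'=-1.5708 (straight) → pose (-0.5000, -6.5000, -1.5708)
step 2: θ'=-2.1958 (R=-8.0000) → pose (-2.0123, -11.1808, -2.1958)
step 3: θ'=-1.5708 (R=-2.0000) → pose (-1.6342, -10.0106, -1.5708)
step 4: θ'=-4.0708 (R=-0.5000) → pose (-2.5348, -10.3098, -4.0708)
step 5: θ'=-4.1958 (R=3.0000) → pose (-2.3297, -10.6235, -4.1958)
step 6: θ'=-6.6958 (R=-1.7500) → pose (-0.1063, -8.1560, -6.6958)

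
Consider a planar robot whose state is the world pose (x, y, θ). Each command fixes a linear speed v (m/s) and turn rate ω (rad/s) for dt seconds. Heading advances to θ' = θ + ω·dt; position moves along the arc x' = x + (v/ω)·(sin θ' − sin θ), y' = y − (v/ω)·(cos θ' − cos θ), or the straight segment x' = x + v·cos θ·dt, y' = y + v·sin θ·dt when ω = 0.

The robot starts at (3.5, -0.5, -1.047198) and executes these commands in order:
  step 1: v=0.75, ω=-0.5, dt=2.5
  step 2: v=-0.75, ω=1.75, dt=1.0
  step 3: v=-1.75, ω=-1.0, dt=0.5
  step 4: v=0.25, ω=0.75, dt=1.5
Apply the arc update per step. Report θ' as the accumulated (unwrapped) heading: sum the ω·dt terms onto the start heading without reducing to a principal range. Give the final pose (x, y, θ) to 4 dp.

(2.9345, -1.1418, 0.0778)

step 1: θ'=-2.2972 (R=-1.5000) → pose (3.3223, -2.2463, -2.2972)
step 2: θ'=-0.5472 (R=-0.4286) → pose (3.2249, -1.5956, -0.5472)
step 3: θ'=-1.0472 (R=1.7500) → pose (2.6199, -0.9762, -1.0472)
step 4: θ'=0.0778 (R=0.3333) → pose (2.9345, -1.1418, 0.0778)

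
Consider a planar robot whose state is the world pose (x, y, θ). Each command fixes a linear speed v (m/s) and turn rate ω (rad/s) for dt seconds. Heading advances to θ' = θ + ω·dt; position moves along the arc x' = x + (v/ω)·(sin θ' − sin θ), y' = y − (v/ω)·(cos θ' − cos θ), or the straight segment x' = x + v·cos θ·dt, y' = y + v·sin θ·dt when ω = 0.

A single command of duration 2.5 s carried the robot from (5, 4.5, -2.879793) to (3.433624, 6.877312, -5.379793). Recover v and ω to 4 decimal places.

v = 1.5000, ω = -1.0000

Δθ = -5.379793 − -2.879793 = -2.500000
ω = Δθ/dt = -2.500000/2.5 = -1.0000
R = −Δy/(cos θ' − cos θ) = -1.5000
v = R·ω = -1.5000·-1.0000 = 1.5000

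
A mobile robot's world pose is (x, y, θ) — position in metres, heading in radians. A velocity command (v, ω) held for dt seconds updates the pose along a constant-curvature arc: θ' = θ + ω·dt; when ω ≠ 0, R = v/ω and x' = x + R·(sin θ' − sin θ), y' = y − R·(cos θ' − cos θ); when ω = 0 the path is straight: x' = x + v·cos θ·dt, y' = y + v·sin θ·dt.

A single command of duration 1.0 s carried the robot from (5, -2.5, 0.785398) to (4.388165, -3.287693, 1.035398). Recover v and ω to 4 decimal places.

Δθ = 1.035398 − 0.785398 = 0.250000
ω = Δθ/dt = 0.250000/1.0 = 0.2500
R = −Δy/(cos θ' − cos θ) = -4.0000
v = R·ω = -4.0000·0.2500 = -1.0000

v = -1.0000, ω = 0.2500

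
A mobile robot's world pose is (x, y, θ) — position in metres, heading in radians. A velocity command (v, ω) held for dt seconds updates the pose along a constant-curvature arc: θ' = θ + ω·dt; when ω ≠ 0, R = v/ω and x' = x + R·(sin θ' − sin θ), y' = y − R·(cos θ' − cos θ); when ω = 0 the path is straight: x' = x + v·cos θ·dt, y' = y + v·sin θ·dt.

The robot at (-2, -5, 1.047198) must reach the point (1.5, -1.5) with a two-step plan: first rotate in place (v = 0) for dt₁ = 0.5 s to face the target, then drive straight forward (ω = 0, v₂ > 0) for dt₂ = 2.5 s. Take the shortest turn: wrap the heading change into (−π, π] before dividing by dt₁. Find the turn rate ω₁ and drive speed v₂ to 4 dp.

heading to target = atan2(-1.5−-5, 1.5−-2) = 0.7854
Δθ = wrap(0.7854 − 1.0472) = -0.2618; ω₁ = Δθ/dt₁ = -0.5236
distance = √((1.5−-2)² + (-1.5−-5)²) = 4.9497; v₂ = distance/dt₂ = 1.9799

ω₁ = -0.5236, v₂ = 1.9799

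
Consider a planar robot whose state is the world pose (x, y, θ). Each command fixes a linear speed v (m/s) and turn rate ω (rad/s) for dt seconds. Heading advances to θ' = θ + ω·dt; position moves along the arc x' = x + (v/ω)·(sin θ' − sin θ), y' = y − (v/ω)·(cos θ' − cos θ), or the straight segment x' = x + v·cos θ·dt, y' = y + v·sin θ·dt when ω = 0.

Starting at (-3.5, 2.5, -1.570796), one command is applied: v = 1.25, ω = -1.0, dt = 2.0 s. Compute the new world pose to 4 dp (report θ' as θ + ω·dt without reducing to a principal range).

θ' = -1.5708 + -1.0·2.0 = -3.5708
R = v/ω = 1.25/-1.0 = -1.2500
x' = -3.5 + -1.2500·(sin -3.5708 − sin -1.5708) = -5.2702
y' = 2.5 − -1.2500·(cos -3.5708 − cos -1.5708) = 1.3634

(-5.2702, 1.3634, -3.5708)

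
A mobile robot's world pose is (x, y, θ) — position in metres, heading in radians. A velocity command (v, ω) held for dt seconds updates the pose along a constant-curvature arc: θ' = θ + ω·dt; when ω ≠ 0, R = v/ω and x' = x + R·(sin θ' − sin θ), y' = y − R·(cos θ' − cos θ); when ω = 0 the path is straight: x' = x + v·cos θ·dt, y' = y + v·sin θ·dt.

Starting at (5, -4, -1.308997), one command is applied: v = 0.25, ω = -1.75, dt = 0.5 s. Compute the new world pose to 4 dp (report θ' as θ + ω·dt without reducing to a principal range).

(4.9788, -4.1192, -2.1840)

θ' = -1.3090 + -1.75·0.5 = -2.1840
R = v/ω = 0.25/-1.75 = -0.1429
x' = 5 + -0.1429·(sin -2.1840 − sin -1.3090) = 4.9788
y' = -4 − -0.1429·(cos -2.1840 − cos -1.3090) = -4.1192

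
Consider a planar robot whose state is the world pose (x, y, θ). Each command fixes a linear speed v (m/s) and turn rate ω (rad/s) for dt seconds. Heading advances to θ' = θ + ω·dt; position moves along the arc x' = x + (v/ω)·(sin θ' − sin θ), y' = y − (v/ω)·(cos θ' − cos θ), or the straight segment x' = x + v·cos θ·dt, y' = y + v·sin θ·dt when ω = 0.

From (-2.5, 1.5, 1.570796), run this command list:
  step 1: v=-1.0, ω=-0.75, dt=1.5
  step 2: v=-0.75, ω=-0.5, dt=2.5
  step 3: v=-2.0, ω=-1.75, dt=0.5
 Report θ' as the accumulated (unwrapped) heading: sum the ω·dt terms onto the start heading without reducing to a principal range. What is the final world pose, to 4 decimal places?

step 1: θ'=0.4458 (R=1.3333) → pose (-3.2584, 0.2970, 0.4458)
step 2: θ'=-0.8042 (R=1.5000) → pose (-4.9856, 0.6099, -0.8042)
step 3: θ'=-1.6792 (R=1.1429) → pose (-5.2986, 1.5263, -1.6792)

(-5.2986, 1.5263, -1.6792)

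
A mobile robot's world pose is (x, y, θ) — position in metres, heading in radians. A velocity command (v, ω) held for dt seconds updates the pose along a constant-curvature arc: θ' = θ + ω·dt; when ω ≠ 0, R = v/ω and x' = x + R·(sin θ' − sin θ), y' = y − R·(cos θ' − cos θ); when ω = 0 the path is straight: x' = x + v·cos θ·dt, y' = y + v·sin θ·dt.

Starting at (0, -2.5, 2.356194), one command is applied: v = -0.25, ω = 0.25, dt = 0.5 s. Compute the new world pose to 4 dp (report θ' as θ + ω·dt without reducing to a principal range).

θ' = 2.3562 + 0.25·0.5 = 2.4812
R = v/ω = -0.25/0.25 = -1.0000
x' = 0 + -1.0000·(sin 2.4812 − sin 2.3562) = 0.0937
y' = -2.5 − -1.0000·(cos 2.4812 − cos 2.3562) = -2.5826

(0.0937, -2.5826, 2.4812)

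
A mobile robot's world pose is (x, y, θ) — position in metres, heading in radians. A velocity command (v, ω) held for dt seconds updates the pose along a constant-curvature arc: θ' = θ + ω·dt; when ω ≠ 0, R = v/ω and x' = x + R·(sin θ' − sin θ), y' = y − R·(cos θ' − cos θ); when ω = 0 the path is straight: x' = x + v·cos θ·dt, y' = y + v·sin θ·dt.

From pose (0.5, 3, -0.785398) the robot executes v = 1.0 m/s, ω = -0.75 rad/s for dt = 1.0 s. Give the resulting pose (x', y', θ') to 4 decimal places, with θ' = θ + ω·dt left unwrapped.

θ' = -0.7854 + -0.75·1.0 = -1.5354
R = v/ω = 1.0/-0.75 = -1.3333
x' = 0.5 + -1.3333·(sin -1.5354 − sin -0.7854) = 0.8897
y' = 3 − -1.3333·(cos -1.5354 − cos -0.7854) = 2.1044

(0.8897, 2.1044, -1.5354)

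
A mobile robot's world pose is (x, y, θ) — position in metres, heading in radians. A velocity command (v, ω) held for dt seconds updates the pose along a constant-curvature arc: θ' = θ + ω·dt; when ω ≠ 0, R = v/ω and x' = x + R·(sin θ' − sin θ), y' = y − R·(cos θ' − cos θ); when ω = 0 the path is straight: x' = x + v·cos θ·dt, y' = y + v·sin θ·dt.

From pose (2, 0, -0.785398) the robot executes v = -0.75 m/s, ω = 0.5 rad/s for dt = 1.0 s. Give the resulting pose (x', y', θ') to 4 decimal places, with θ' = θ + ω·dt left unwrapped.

(1.3616, 0.3787, -0.2854)

θ' = -0.7854 + 0.5·1.0 = -0.2854
R = v/ω = -0.75/0.5 = -1.5000
x' = 2 + -1.5000·(sin -0.2854 − sin -0.7854) = 1.3616
y' = 0 − -1.5000·(cos -0.2854 − cos -0.7854) = 0.3787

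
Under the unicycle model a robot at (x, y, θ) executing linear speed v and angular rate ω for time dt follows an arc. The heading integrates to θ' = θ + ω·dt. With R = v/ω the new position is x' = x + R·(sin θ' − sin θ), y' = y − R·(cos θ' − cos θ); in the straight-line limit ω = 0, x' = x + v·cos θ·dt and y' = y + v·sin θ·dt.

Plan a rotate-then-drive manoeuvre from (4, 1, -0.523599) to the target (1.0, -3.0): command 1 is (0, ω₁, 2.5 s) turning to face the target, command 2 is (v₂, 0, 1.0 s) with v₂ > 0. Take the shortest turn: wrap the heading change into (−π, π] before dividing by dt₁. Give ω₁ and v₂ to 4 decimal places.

ω₁ = -0.6763, v₂ = 5.0000

heading to target = atan2(-3−1, 1−4) = -2.2143
Δθ = wrap(-2.2143 − -0.5236) = -1.6907; ω₁ = Δθ/dt₁ = -0.6763
distance = √((1−4)² + (-3−1)²) = 5.0000; v₂ = distance/dt₂ = 5.0000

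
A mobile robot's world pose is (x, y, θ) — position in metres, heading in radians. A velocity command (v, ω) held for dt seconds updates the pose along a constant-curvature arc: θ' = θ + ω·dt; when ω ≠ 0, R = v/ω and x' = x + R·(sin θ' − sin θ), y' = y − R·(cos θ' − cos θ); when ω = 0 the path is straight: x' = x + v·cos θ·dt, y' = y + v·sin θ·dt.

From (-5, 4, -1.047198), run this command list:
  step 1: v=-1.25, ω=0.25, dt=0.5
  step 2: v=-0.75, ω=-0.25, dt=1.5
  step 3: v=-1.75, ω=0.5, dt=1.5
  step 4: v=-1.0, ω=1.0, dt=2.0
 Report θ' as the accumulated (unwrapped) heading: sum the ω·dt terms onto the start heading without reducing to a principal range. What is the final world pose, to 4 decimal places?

step 1: θ'=-0.9222 (R=-5.0000) → pose (-5.3455, 4.5204, -0.9222)
step 2: θ'=-1.2972 (R=3.0000) → pose (-5.8431, 5.5220, -1.2972)
step 3: θ'=-0.5472 (R=-3.5000) → pose (-7.3919, 7.5652, -0.5472)
step 4: θ'=1.4528 (R=-1.0000) → pose (-8.9052, 6.8290, 1.4528)

(-8.9052, 6.8290, 1.4528)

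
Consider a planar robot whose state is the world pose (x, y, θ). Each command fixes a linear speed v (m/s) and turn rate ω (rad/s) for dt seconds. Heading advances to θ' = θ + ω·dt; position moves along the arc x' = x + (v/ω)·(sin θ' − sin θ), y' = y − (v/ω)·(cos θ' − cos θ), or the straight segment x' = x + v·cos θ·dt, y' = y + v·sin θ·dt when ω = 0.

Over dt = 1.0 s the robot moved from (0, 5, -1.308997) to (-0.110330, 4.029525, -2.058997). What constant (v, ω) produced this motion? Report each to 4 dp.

Δθ = -2.058997 − -1.308997 = -0.750000
ω = Δθ/dt = -0.750000/1.0 = -0.7500
R = −Δy/(cos θ' − cos θ) = -1.3333
v = R·ω = -1.3333·-0.7500 = 1.0000

v = 1.0000, ω = -0.7500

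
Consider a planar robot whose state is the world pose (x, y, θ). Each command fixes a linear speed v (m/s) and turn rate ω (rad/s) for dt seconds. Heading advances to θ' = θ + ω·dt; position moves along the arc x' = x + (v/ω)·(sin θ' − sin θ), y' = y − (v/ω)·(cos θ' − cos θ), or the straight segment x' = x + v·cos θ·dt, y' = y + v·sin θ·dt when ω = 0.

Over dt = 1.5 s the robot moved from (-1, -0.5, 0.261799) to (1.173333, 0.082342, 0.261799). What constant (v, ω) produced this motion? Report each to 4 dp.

Δθ = 0.261799 − 0.261799 = 0.000000
ω = Δθ/dt = 0.000000/1.5 = 0.0000
ω = 0 → v = (Δx·cos θ + Δy·sin θ)/dt = 1.5000

v = 1.5000, ω = 0.0000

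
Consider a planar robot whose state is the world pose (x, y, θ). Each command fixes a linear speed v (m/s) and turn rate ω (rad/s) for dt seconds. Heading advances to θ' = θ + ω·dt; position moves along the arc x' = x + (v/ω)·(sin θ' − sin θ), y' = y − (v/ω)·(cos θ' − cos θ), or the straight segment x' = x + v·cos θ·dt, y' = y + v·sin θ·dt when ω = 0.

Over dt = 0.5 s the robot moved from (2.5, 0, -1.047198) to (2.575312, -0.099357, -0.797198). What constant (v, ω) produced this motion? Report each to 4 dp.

v = 0.2500, ω = 0.5000

Δθ = -0.797198 − -1.047198 = 0.250000
ω = Δθ/dt = 0.250000/0.5 = 0.5000
R = −Δy/(cos θ' − cos θ) = 0.5000
v = R·ω = 0.5000·0.5000 = 0.2500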